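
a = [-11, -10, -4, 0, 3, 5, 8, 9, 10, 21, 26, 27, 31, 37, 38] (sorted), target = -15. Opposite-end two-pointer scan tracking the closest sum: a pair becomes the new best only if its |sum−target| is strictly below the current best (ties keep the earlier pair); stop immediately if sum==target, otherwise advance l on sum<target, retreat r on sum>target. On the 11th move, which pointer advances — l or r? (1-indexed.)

[1,15] -11+38=27 d=42 * → r--
[1,14] -11+37=26 d=41 * → r--
[1,13] -11+31=20 d=35 * → r--
[1,12] -11+27=16 d=31 * → r--
[1,11] -11+26=15 d=30 * → r--
[1,10] -11+21=10 d=25 * → r--
[1,9] -11+10=-1 d=14 * → r--
[1,8] -11+9=-2 d=13 * → r--
[1,7] -11+8=-3 d=12 * → r--
[1,6] -11+5=-6 d=9 * → r--
[1,5] -11+3=-8 d=7 * → r--

r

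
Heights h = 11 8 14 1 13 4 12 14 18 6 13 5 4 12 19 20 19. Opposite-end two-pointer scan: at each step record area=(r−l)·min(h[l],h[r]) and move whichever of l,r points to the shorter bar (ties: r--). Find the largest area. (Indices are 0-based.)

l=0 r=16: min(11,19)*16=176 best=176 *, l++
l=1 r=16: min(8,19)*15=120 best=176, l++
l=2 r=16: min(14,19)*14=196 best=196 *, l++
l=3 r=16: min(1,19)*13=13 best=196, l++
l=4 r=16: min(13,19)*12=156 best=196, l++
l=5 r=16: min(4,19)*11=44 best=196, l++
l=6 r=16: min(12,19)*10=120 best=196, l++
l=7 r=16: min(14,19)*9=126 best=196, l++
l=8 r=16: min(18,19)*8=144 best=196, l++
l=9 r=16: min(6,19)*7=42 best=196, l++
l=10 r=16: min(13,19)*6=78 best=196, l++
l=11 r=16: min(5,19)*5=25 best=196, l++
l=12 r=16: min(4,19)*4=16 best=196, l++
l=13 r=16: min(12,19)*3=36 best=196, l++
l=14 r=16: min(19,19)*2=38 best=196, r--
l=14 r=15: min(19,20)*1=19 best=196, l++

max area = 196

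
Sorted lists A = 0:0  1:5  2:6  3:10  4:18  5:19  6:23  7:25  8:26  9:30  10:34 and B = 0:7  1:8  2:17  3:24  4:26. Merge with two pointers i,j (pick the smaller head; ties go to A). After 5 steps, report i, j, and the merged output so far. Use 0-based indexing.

i=3, j=2, merged so far=[0, 5, 6, 7, 8]

i=0 j=0: A[i]=0<=B[j]=7 take 0, i++
i=1 j=0: A[i]=5<=B[j]=7 take 5, i++
i=2 j=0: A[i]=6<=B[j]=7 take 6, i++
i=3 j=0: A[i]=10>B[j]=7 take 7, j++
i=3 j=1: A[i]=10>B[j]=8 take 8, j++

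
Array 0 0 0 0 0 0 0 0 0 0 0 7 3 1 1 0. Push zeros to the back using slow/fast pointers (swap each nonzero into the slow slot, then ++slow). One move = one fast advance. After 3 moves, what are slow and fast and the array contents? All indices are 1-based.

slow=1, fast=4, a=[0, 0, 0, 0, 0, 0, 0, 0, 0, 0, 0, 7, 3, 1, 1, 0]

slow=1 fast=1: a[fast]=0, fast++
slow=1 fast=2: a[fast]=0, fast++
slow=1 fast=3: a[fast]=0, fast++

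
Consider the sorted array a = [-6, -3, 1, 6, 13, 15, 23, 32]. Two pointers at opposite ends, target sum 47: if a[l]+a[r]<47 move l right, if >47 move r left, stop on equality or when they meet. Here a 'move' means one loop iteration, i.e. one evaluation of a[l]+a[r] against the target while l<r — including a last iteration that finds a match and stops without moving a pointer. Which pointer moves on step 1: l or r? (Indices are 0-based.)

l

[0,7] -6+32=26 <47 → l++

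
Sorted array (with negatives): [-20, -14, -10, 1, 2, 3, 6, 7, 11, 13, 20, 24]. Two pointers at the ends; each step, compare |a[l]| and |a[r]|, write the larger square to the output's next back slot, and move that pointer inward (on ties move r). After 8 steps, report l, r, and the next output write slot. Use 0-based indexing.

l=3, r=6, next write slot=3

[0,11] |-20|<=|24| out[11]=576 → r--
[0,10] |-20|<=|20| out[10]=400 → r--
[0,9] |-20|>|13| out[9]=400 → l++
[1,9] |-14|>|13| out[8]=196 → l++
[2,9] |-10|<=|13| out[7]=169 → r--
[2,8] |-10|<=|11| out[6]=121 → r--
[2,7] |-10|>|7| out[5]=100 → l++
[3,7] |1|<=|7| out[4]=49 → r--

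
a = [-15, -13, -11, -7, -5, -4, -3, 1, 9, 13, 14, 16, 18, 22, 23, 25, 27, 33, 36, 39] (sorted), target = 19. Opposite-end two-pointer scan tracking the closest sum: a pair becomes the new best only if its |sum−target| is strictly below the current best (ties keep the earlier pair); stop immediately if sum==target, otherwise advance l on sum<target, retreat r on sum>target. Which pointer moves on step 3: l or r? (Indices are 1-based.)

l

l=1 r=20: -15+39=24 d=5 *, r--
l=1 r=19: -15+36=21 d=2 *, r--
l=1 r=18: -15+33=18 d=1 *, l++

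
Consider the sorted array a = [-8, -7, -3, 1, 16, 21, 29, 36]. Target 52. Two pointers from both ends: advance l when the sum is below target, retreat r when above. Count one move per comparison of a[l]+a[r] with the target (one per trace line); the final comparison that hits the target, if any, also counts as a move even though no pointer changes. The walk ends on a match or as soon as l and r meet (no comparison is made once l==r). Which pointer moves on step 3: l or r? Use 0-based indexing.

l

l=0 r=7: -8+36=28 <52, l++
l=1 r=7: -7+36=29 <52, l++
l=2 r=7: -3+36=33 <52, l++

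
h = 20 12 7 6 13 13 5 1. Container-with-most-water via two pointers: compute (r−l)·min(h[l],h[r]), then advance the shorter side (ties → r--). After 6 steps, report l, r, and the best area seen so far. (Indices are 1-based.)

l=1, r=2, best area=65

[1,8] min(20,1)*7=7 best=7 * → r--
[1,7] min(20,5)*6=30 best=30 * → r--
[1,6] min(20,13)*5=65 best=65 * → r--
[1,5] min(20,13)*4=52 best=65 → r--
[1,4] min(20,6)*3=18 best=65 → r--
[1,3] min(20,7)*2=14 best=65 → r--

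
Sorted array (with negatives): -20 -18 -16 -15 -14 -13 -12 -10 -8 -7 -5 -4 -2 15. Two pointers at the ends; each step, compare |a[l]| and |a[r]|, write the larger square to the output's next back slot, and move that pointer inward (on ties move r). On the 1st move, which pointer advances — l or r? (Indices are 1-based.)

l

l=1 r=14: |-20|>|15| out[14]=400, l++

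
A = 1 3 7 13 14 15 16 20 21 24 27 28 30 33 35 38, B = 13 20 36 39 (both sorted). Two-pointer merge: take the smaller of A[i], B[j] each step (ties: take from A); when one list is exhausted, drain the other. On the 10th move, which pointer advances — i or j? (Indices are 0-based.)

j

[i=0,j=0] A[i]=1<=B[j]=13 take 1 → i++
[i=1,j=0] A[i]=3<=B[j]=13 take 3 → i++
[i=2,j=0] A[i]=7<=B[j]=13 take 7 → i++
[i=3,j=0] A[i]=13<=B[j]=13 take 13 → i++
[i=4,j=0] A[i]=14>B[j]=13 take 13 → j++
[i=4,j=1] A[i]=14<=B[j]=20 take 14 → i++
[i=5,j=1] A[i]=15<=B[j]=20 take 15 → i++
[i=6,j=1] A[i]=16<=B[j]=20 take 16 → i++
[i=7,j=1] A[i]=20<=B[j]=20 take 20 → i++
[i=8,j=1] A[i]=21>B[j]=20 take 20 → j++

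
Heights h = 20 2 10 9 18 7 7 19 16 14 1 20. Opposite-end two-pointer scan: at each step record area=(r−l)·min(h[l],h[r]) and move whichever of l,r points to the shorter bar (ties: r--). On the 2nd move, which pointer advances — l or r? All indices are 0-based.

r

[0,11] min(20,20)*11=220 best=220 * → r--
[0,10] min(20,1)*10=10 best=220 → r--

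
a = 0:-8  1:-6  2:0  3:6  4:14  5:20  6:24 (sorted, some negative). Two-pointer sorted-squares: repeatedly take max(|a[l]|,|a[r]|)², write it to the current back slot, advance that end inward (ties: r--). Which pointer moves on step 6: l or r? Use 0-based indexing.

[0,6] |-8|<=|24| out[6]=576 → r--
[0,5] |-8|<=|20| out[5]=400 → r--
[0,4] |-8|<=|14| out[4]=196 → r--
[0,3] |-8|>|6| out[3]=64 → l++
[1,3] |-6|<=|6| out[2]=36 → r--
[1,2] |-6|>|0| out[1]=36 → l++

l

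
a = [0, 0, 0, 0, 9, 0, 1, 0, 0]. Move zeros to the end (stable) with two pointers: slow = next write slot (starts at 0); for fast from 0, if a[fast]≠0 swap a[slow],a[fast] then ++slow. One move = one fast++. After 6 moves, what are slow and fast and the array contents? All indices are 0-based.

slow=1, fast=6, a=[9, 0, 0, 0, 0, 0, 1, 0, 0]

(s=0,f=0) a[fast]=0 → fast++
(s=0,f=1) a[fast]=0 → fast++
(s=0,f=2) a[fast]=0 → fast++
(s=0,f=3) a[fast]=0 → fast++
(s=0,f=4) a[fast]=9≠0 swap→a[0]=9 → slow++,fast++
(s=1,f=5) a[fast]=0 → fast++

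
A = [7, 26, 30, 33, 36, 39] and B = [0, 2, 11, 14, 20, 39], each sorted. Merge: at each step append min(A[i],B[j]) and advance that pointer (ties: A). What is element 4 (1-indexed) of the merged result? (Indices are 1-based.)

[i=1,j=1] A[i]=7>B[j]=0 take 0 → j++
[i=1,j=2] A[i]=7>B[j]=2 take 2 → j++
[i=1,j=3] A[i]=7<=B[j]=11 take 7 → i++
[i=2,j=3] A[i]=26>B[j]=11 take 11 → j++
[i=2,j=4] A[i]=26>B[j]=14 take 14 → j++
[i=2,j=5] A[i]=26>B[j]=20 take 20 → j++
[i=2,j=6] A[i]=26<=B[j]=39 take 26 → i++
[i=3,j=6] A[i]=30<=B[j]=39 take 30 → i++
[i=4,j=6] A[i]=33<=B[j]=39 take 33 → i++
[i=5,j=6] A[i]=36<=B[j]=39 take 36 → i++
[i=6,j=6] A[i]=39<=B[j]=39 take 39 → i++
[i=7,j=6] A done, take B[j]=39 → j++

merged[4] = 11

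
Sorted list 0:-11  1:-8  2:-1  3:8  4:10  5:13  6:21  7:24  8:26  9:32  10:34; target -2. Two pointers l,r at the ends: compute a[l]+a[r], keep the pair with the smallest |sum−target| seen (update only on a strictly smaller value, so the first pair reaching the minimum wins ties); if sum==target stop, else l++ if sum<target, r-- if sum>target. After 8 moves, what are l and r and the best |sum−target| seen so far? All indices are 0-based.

l=1, r=3, best |Δ|=1

[0,10] -11+34=23 d=25 * → r--
[0,9] -11+32=21 d=23 * → r--
[0,8] -11+26=15 d=17 * → r--
[0,7] -11+24=13 d=15 * → r--
[0,6] -11+21=10 d=12 * → r--
[0,5] -11+13=2 d=4 * → r--
[0,4] -11+10=-1 d=1 * → r--
[0,3] -11+8=-3 d=1 → l++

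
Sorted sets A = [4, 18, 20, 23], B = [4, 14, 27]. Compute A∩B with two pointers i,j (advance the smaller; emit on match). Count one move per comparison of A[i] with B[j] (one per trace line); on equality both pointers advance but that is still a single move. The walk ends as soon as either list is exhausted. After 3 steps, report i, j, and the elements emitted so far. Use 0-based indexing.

i=2, j=2, emitted=[4]

i=0 j=0: 4==4 emit, i++,j++
i=1 j=1: 18>14, j++
i=1 j=2: 18<27, i++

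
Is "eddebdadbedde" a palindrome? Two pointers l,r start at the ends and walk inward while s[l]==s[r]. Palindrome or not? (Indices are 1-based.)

[1,13] 'e'=='e' → l++,r--
[2,12] 'd'=='d' → l++,r--
[3,11] 'd'=='d' → l++,r--
[4,10] 'e'=='e' → l++,r--
[5,9] 'b'=='b' → l++,r--
[6,8] 'd'=='d' → l++,r--

palindrome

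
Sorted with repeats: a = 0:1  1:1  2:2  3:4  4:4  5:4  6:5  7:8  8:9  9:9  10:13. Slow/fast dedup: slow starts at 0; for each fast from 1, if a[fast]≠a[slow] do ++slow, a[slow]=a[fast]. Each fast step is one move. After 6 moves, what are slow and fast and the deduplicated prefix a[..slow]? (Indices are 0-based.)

slow=3, fast=7, prefix=[1, 2, 4, 5]

slow=0 fast=1: a[fast]=1=a[slow] dup, fast++
slow=0 fast=2: a[fast]=2≠a[slow]=1 write a[1]=2, slow++,fast++
slow=1 fast=3: a[fast]=4≠a[slow]=2 write a[2]=4, slow++,fast++
slow=2 fast=4: a[fast]=4=a[slow] dup, fast++
slow=2 fast=5: a[fast]=4=a[slow] dup, fast++
slow=2 fast=6: a[fast]=5≠a[slow]=4 write a[3]=5, slow++,fast++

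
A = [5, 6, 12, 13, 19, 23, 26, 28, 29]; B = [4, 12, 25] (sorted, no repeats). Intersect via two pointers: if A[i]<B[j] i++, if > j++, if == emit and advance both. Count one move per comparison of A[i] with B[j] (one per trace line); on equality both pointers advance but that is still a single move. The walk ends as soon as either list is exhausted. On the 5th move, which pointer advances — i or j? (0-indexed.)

[i=0,j=0] 5>4 → j++
[i=0,j=1] 5<12 → i++
[i=1,j=1] 6<12 → i++
[i=2,j=1] 12==12 emit → i++,j++
[i=3,j=2] 13<25 → i++

i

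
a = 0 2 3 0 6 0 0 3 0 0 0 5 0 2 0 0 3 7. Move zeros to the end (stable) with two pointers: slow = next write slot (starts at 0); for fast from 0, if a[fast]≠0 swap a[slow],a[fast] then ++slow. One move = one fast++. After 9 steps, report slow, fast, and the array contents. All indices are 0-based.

(s=0,f=0) a[fast]=0 → fast++
(s=0,f=1) a[fast]=2≠0 swap→a[0]=2 → slow++,fast++
(s=1,f=2) a[fast]=3≠0 swap→a[1]=3 → slow++,fast++
(s=2,f=3) a[fast]=0 → fast++
(s=2,f=4) a[fast]=6≠0 swap→a[2]=6 → slow++,fast++
(s=3,f=5) a[fast]=0 → fast++
(s=3,f=6) a[fast]=0 → fast++
(s=3,f=7) a[fast]=3≠0 swap→a[3]=3 → slow++,fast++
(s=4,f=8) a[fast]=0 → fast++

slow=4, fast=9, a=[2, 3, 6, 3, 0, 0, 0, 0, 0, 0, 0, 5, 0, 2, 0, 0, 3, 7]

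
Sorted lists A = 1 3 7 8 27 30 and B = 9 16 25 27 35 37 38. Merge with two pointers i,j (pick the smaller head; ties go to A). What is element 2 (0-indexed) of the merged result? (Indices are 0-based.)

merged[2] = 7

[i=0,j=0] A[i]=1<=B[j]=9 take 1 → i++
[i=1,j=0] A[i]=3<=B[j]=9 take 3 → i++
[i=2,j=0] A[i]=7<=B[j]=9 take 7 → i++
[i=3,j=0] A[i]=8<=B[j]=9 take 8 → i++
[i=4,j=0] A[i]=27>B[j]=9 take 9 → j++
[i=4,j=1] A[i]=27>B[j]=16 take 16 → j++
[i=4,j=2] A[i]=27>B[j]=25 take 25 → j++
[i=4,j=3] A[i]=27<=B[j]=27 take 27 → i++
[i=5,j=3] A[i]=30>B[j]=27 take 27 → j++
[i=5,j=4] A[i]=30<=B[j]=35 take 30 → i++
[i=6,j=4] A done, take B[j]=35 → j++
[i=6,j=5] A done, take B[j]=37 → j++
[i=6,j=6] A done, take B[j]=38 → j++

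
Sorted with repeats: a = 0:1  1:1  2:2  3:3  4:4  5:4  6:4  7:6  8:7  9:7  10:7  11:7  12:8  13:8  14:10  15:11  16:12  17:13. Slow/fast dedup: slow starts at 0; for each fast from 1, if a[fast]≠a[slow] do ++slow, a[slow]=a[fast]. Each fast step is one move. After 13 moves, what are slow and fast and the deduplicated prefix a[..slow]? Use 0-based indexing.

(s=0,f=1) a[fast]=1=a[slow] dup → fast++
(s=0,f=2) a[fast]=2≠a[slow]=1 write a[1]=2 → slow++,fast++
(s=1,f=3) a[fast]=3≠a[slow]=2 write a[2]=3 → slow++,fast++
(s=2,f=4) a[fast]=4≠a[slow]=3 write a[3]=4 → slow++,fast++
(s=3,f=5) a[fast]=4=a[slow] dup → fast++
(s=3,f=6) a[fast]=4=a[slow] dup → fast++
(s=3,f=7) a[fast]=6≠a[slow]=4 write a[4]=6 → slow++,fast++
(s=4,f=8) a[fast]=7≠a[slow]=6 write a[5]=7 → slow++,fast++
(s=5,f=9) a[fast]=7=a[slow] dup → fast++
(s=5,f=10) a[fast]=7=a[slow] dup → fast++
(s=5,f=11) a[fast]=7=a[slow] dup → fast++
(s=5,f=12) a[fast]=8≠a[slow]=7 write a[6]=8 → slow++,fast++
(s=6,f=13) a[fast]=8=a[slow] dup → fast++

slow=6, fast=14, prefix=[1, 2, 3, 4, 6, 7, 8]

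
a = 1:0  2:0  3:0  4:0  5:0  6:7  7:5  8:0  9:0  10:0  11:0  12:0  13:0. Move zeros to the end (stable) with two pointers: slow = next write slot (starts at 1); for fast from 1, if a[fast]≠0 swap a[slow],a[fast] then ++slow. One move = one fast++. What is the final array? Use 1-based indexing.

[7, 5, 0, 0, 0, 0, 0, 0, 0, 0, 0, 0, 0]

(s=1,f=1) a[fast]=0 → fast++
(s=1,f=2) a[fast]=0 → fast++
(s=1,f=3) a[fast]=0 → fast++
(s=1,f=4) a[fast]=0 → fast++
(s=1,f=5) a[fast]=0 → fast++
(s=1,f=6) a[fast]=7≠0 swap→a[1]=7 → slow++,fast++
(s=2,f=7) a[fast]=5≠0 swap→a[2]=5 → slow++,fast++
(s=3,f=8) a[fast]=0 → fast++
(s=3,f=9) a[fast]=0 → fast++
(s=3,f=10) a[fast]=0 → fast++
(s=3,f=11) a[fast]=0 → fast++
(s=3,f=12) a[fast]=0 → fast++
(s=3,f=13) a[fast]=0 → fast++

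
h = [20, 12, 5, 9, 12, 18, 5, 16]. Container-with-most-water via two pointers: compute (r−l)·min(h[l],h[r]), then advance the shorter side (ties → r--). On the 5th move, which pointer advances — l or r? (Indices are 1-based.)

r

l=1 r=8: min(20,16)*7=112 best=112 *, r--
l=1 r=7: min(20,5)*6=30 best=112, r--
l=1 r=6: min(20,18)*5=90 best=112, r--
l=1 r=5: min(20,12)*4=48 best=112, r--
l=1 r=4: min(20,9)*3=27 best=112, r--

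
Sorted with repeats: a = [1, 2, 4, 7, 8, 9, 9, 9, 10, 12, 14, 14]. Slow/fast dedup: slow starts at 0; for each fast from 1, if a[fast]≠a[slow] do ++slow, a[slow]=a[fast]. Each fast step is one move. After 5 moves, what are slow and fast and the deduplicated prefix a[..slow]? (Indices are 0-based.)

slow=5, fast=6, prefix=[1, 2, 4, 7, 8, 9]

(s=0,f=1) a[fast]=2≠a[slow]=1 write a[1]=2 → slow++,fast++
(s=1,f=2) a[fast]=4≠a[slow]=2 write a[2]=4 → slow++,fast++
(s=2,f=3) a[fast]=7≠a[slow]=4 write a[3]=7 → slow++,fast++
(s=3,f=4) a[fast]=8≠a[slow]=7 write a[4]=8 → slow++,fast++
(s=4,f=5) a[fast]=9≠a[slow]=8 write a[5]=9 → slow++,fast++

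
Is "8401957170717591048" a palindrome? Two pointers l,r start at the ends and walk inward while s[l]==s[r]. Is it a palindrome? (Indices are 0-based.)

palindrome

[0,18] '8'=='8' → l++,r--
[1,17] '4'=='4' → l++,r--
[2,16] '0'=='0' → l++,r--
[3,15] '1'=='1' → l++,r--
[4,14] '9'=='9' → l++,r--
[5,13] '5'=='5' → l++,r--
[6,12] '7'=='7' → l++,r--
[7,11] '1'=='1' → l++,r--
[8,10] '7'=='7' → l++,r--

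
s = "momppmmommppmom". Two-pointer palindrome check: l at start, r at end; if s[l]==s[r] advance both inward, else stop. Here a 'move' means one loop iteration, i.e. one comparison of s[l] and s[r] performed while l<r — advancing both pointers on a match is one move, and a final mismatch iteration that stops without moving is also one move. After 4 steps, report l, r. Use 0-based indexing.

[0,14] 'm'=='m' → l++,r--
[1,13] 'o'=='o' → l++,r--
[2,12] 'm'=='m' → l++,r--
[3,11] 'p'=='p' → l++,r--

l=4, r=10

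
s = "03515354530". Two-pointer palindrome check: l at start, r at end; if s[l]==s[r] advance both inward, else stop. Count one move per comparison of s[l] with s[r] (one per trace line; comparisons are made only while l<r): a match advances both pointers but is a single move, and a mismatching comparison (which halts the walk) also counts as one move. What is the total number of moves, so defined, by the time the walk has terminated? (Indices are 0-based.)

4 moves

[0,10] '0'=='0' → l++,r--
[1,9] '3'=='3' → l++,r--
[2,8] '5'=='5' → l++,r--
[3,7] '1'!='4' → stop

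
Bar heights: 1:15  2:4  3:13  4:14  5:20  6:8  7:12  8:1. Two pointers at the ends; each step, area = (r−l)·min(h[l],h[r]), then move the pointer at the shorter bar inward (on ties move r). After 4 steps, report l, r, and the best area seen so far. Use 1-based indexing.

[1,8] min(15,1)*7=7 best=7 * → r--
[1,7] min(15,12)*6=72 best=72 * → r--
[1,6] min(15,8)*5=40 best=72 → r--
[1,5] min(15,20)*4=60 best=72 → l++

l=2, r=5, best area=72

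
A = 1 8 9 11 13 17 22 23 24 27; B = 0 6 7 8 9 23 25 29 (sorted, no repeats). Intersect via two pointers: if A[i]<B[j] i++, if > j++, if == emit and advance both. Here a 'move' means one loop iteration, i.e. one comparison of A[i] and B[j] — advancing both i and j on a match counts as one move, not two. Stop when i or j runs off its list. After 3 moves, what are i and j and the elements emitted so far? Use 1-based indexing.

i=2, j=3, emitted=[]

i=1 j=1: 1>0, j++
i=1 j=2: 1<6, i++
i=2 j=2: 8>6, j++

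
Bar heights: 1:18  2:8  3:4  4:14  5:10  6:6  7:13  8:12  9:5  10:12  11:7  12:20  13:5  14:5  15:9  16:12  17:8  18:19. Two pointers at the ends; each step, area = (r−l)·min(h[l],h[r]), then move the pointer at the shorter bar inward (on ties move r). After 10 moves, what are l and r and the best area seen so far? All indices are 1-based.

l=11, r=18, best area=306

[1,18] min(18,19)*17=306 best=306 * → l++
[2,18] min(8,19)*16=128 best=306 → l++
[3,18] min(4,19)*15=60 best=306 → l++
[4,18] min(14,19)*14=196 best=306 → l++
[5,18] min(10,19)*13=130 best=306 → l++
[6,18] min(6,19)*12=72 best=306 → l++
[7,18] min(13,19)*11=143 best=306 → l++
[8,18] min(12,19)*10=120 best=306 → l++
[9,18] min(5,19)*9=45 best=306 → l++
[10,18] min(12,19)*8=96 best=306 → l++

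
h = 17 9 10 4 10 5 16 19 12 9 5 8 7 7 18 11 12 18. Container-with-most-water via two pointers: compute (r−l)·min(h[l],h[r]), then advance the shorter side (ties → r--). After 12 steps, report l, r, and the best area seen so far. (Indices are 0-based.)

l=7, r=12, best area=289

[0,17] min(17,18)*17=289 best=289 * → l++
[1,17] min(9,18)*16=144 best=289 → l++
[2,17] min(10,18)*15=150 best=289 → l++
[3,17] min(4,18)*14=56 best=289 → l++
[4,17] min(10,18)*13=130 best=289 → l++
[5,17] min(5,18)*12=60 best=289 → l++
[6,17] min(16,18)*11=176 best=289 → l++
[7,17] min(19,18)*10=180 best=289 → r--
[7,16] min(19,12)*9=108 best=289 → r--
[7,15] min(19,11)*8=88 best=289 → r--
[7,14] min(19,18)*7=126 best=289 → r--
[7,13] min(19,7)*6=42 best=289 → r--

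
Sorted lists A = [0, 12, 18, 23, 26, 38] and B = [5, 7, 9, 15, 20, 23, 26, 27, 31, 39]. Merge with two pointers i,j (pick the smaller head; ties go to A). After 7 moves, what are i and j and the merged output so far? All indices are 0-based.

i=3, j=4, merged so far=[0, 5, 7, 9, 12, 15, 18]

[i=0,j=0] A[i]=0<=B[j]=5 take 0 → i++
[i=1,j=0] A[i]=12>B[j]=5 take 5 → j++
[i=1,j=1] A[i]=12>B[j]=7 take 7 → j++
[i=1,j=2] A[i]=12>B[j]=9 take 9 → j++
[i=1,j=3] A[i]=12<=B[j]=15 take 12 → i++
[i=2,j=3] A[i]=18>B[j]=15 take 15 → j++
[i=2,j=4] A[i]=18<=B[j]=20 take 18 → i++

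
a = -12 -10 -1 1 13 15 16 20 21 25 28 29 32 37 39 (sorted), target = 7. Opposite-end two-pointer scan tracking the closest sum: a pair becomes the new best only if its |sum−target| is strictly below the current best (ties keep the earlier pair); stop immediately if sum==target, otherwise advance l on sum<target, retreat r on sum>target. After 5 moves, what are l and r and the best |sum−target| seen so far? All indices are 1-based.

l=1, r=10, best |Δ|=9

[1,15] -12+39=27 d=20 * → r--
[1,14] -12+37=25 d=18 * → r--
[1,13] -12+32=20 d=13 * → r--
[1,12] -12+29=17 d=10 * → r--
[1,11] -12+28=16 d=9 * → r--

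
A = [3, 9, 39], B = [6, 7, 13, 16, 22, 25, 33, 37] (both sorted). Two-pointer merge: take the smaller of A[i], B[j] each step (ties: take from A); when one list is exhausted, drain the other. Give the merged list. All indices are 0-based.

i=0 j=0: A[i]=3<=B[j]=6 take 3, i++
i=1 j=0: A[i]=9>B[j]=6 take 6, j++
i=1 j=1: A[i]=9>B[j]=7 take 7, j++
i=1 j=2: A[i]=9<=B[j]=13 take 9, i++
i=2 j=2: A[i]=39>B[j]=13 take 13, j++
i=2 j=3: A[i]=39>B[j]=16 take 16, j++
i=2 j=4: A[i]=39>B[j]=22 take 22, j++
i=2 j=5: A[i]=39>B[j]=25 take 25, j++
i=2 j=6: A[i]=39>B[j]=33 take 33, j++
i=2 j=7: A[i]=39>B[j]=37 take 37, j++
i=2 j=8: B done, take A[i]=39, i++

[3, 6, 7, 9, 13, 16, 22, 25, 33, 37, 39]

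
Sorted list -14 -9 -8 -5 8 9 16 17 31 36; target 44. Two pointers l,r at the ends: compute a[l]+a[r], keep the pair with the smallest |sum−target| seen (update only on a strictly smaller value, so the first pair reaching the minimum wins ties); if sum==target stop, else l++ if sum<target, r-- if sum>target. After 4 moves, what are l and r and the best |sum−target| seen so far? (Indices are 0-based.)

l=4, r=9, best |Δ|=13

[0,9] -14+36=22 d=22 * → l++
[1,9] -9+36=27 d=17 * → l++
[2,9] -8+36=28 d=16 * → l++
[3,9] -5+36=31 d=13 * → l++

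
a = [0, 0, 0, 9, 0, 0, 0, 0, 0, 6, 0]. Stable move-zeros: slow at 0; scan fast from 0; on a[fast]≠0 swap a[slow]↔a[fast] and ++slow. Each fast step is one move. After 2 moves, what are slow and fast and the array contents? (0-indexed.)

slow=0, fast=2, a=[0, 0, 0, 9, 0, 0, 0, 0, 0, 6, 0]

slow=0 fast=0: a[fast]=0, fast++
slow=0 fast=1: a[fast]=0, fast++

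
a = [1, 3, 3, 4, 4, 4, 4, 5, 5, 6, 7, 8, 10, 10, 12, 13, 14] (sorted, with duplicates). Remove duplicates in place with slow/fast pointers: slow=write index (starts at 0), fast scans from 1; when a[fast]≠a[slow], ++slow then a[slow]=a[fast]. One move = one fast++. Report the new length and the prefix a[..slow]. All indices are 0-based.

(s=0,f=1) a[fast]=3≠a[slow]=1 write a[1]=3 → slow++,fast++
(s=1,f=2) a[fast]=3=a[slow] dup → fast++
(s=1,f=3) a[fast]=4≠a[slow]=3 write a[2]=4 → slow++,fast++
(s=2,f=4) a[fast]=4=a[slow] dup → fast++
(s=2,f=5) a[fast]=4=a[slow] dup → fast++
(s=2,f=6) a[fast]=4=a[slow] dup → fast++
(s=2,f=7) a[fast]=5≠a[slow]=4 write a[3]=5 → slow++,fast++
(s=3,f=8) a[fast]=5=a[slow] dup → fast++
(s=3,f=9) a[fast]=6≠a[slow]=5 write a[4]=6 → slow++,fast++
(s=4,f=10) a[fast]=7≠a[slow]=6 write a[5]=7 → slow++,fast++
(s=5,f=11) a[fast]=8≠a[slow]=7 write a[6]=8 → slow++,fast++
(s=6,f=12) a[fast]=10≠a[slow]=8 write a[7]=10 → slow++,fast++
(s=7,f=13) a[fast]=10=a[slow] dup → fast++
(s=7,f=14) a[fast]=12≠a[slow]=10 write a[8]=12 → slow++,fast++
(s=8,f=15) a[fast]=13≠a[slow]=12 write a[9]=13 → slow++,fast++
(s=9,f=16) a[fast]=14≠a[slow]=13 write a[10]=14 → slow++,fast++

length 11; prefix = [1, 3, 4, 5, 6, 7, 8, 10, 12, 13, 14]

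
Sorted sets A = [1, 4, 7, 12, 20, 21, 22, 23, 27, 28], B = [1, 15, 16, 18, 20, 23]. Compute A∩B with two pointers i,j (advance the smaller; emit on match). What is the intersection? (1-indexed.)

[i=1,j=1] 1==1 emit → i++,j++
[i=2,j=2] 4<15 → i++
[i=3,j=2] 7<15 → i++
[i=4,j=2] 12<15 → i++
[i=5,j=2] 20>15 → j++
[i=5,j=3] 20>16 → j++
[i=5,j=4] 20>18 → j++
[i=5,j=5] 20==20 emit → i++,j++
[i=6,j=6] 21<23 → i++
[i=7,j=6] 22<23 → i++
[i=8,j=6] 23==23 emit → i++,j++

intersection = [1, 20, 23]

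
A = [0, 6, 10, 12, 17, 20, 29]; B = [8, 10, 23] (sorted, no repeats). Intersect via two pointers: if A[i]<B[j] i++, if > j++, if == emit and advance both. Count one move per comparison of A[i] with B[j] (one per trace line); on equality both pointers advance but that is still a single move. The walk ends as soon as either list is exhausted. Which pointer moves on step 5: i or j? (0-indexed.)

[i=0,j=0] 0<8 → i++
[i=1,j=0] 6<8 → i++
[i=2,j=0] 10>8 → j++
[i=2,j=1] 10==10 emit → i++,j++
[i=3,j=2] 12<23 → i++

i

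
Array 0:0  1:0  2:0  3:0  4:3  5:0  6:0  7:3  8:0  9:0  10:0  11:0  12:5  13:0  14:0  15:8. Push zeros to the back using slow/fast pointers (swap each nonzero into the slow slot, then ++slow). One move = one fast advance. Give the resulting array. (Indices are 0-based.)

[3, 3, 5, 8, 0, 0, 0, 0, 0, 0, 0, 0, 0, 0, 0, 0]

(s=0,f=0) a[fast]=0 → fast++
(s=0,f=1) a[fast]=0 → fast++
(s=0,f=2) a[fast]=0 → fast++
(s=0,f=3) a[fast]=0 → fast++
(s=0,f=4) a[fast]=3≠0 swap→a[0]=3 → slow++,fast++
(s=1,f=5) a[fast]=0 → fast++
(s=1,f=6) a[fast]=0 → fast++
(s=1,f=7) a[fast]=3≠0 swap→a[1]=3 → slow++,fast++
(s=2,f=8) a[fast]=0 → fast++
(s=2,f=9) a[fast]=0 → fast++
(s=2,f=10) a[fast]=0 → fast++
(s=2,f=11) a[fast]=0 → fast++
(s=2,f=12) a[fast]=5≠0 swap→a[2]=5 → slow++,fast++
(s=3,f=13) a[fast]=0 → fast++
(s=3,f=14) a[fast]=0 → fast++
(s=3,f=15) a[fast]=8≠0 swap→a[3]=8 → slow++,fast++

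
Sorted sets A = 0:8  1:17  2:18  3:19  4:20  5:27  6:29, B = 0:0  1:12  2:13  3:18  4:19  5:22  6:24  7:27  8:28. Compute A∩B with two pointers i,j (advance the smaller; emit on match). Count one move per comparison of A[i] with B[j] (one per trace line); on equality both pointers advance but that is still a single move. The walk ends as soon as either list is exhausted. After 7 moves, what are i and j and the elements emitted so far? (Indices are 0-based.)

i=4, j=5, emitted=[18, 19]

[i=0,j=0] 8>0 → j++
[i=0,j=1] 8<12 → i++
[i=1,j=1] 17>12 → j++
[i=1,j=2] 17>13 → j++
[i=1,j=3] 17<18 → i++
[i=2,j=3] 18==18 emit → i++,j++
[i=3,j=4] 19==19 emit → i++,j++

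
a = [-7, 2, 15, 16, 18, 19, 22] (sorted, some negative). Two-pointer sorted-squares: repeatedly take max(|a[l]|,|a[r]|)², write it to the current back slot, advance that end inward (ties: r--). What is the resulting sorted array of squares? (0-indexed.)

l=0 r=6: |-7|<=|22| out[6]=484, r--
l=0 r=5: |-7|<=|19| out[5]=361, r--
l=0 r=4: |-7|<=|18| out[4]=324, r--
l=0 r=3: |-7|<=|16| out[3]=256, r--
l=0 r=2: |-7|<=|15| out[2]=225, r--
l=0 r=1: |-7|>|2| out[1]=49, l++
l=1 r=1: |2|<=|2| out[0]=4, r--

[4, 49, 225, 256, 324, 361, 484]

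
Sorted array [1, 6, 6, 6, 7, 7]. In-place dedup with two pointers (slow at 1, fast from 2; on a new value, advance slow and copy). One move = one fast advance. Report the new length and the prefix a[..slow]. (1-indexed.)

(s=1,f=2) a[fast]=6≠a[slow]=1 write a[2]=6 → slow++,fast++
(s=2,f=3) a[fast]=6=a[slow] dup → fast++
(s=2,f=4) a[fast]=6=a[slow] dup → fast++
(s=2,f=5) a[fast]=7≠a[slow]=6 write a[3]=7 → slow++,fast++
(s=3,f=6) a[fast]=7=a[slow] dup → fast++

length 3; prefix = [1, 6, 7]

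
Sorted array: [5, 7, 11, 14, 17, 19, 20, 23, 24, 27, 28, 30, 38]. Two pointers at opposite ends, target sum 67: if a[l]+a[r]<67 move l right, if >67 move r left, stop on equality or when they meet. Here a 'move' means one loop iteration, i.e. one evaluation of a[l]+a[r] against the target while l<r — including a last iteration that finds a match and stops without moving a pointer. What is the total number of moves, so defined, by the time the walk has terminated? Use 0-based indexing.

l=0 r=12: 5+38=43 <67, l++
l=1 r=12: 7+38=45 <67, l++
l=2 r=12: 11+38=49 <67, l++
l=3 r=12: 14+38=52 <67, l++
l=4 r=12: 17+38=55 <67, l++
l=5 r=12: 19+38=57 <67, l++
l=6 r=12: 20+38=58 <67, l++
l=7 r=12: 23+38=61 <67, l++
l=8 r=12: 24+38=62 <67, l++
l=9 r=12: 27+38=65 <67, l++
l=10 r=12: 28+38=66 <67, l++
l=11 r=12: 30+38=68 >67, r--

12 moves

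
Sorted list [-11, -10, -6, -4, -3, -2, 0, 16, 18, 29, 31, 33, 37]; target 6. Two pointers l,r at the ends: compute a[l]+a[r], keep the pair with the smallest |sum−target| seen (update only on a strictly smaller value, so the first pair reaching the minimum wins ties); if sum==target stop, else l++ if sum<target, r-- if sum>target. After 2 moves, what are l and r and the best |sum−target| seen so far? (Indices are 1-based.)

l=1 r=13: -11+37=26 d=20 *, r--
l=1 r=12: -11+33=22 d=16 *, r--

l=1, r=11, best |Δ|=16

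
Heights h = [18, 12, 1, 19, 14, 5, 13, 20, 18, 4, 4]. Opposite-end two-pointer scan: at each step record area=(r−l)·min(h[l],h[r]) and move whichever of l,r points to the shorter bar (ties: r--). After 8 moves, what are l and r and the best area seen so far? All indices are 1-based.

l=1 r=11: min(18,4)*10=40 best=40 *, r--
l=1 r=10: min(18,4)*9=36 best=40, r--
l=1 r=9: min(18,18)*8=144 best=144 *, r--
l=1 r=8: min(18,20)*7=126 best=144, l++
l=2 r=8: min(12,20)*6=72 best=144, l++
l=3 r=8: min(1,20)*5=5 best=144, l++
l=4 r=8: min(19,20)*4=76 best=144, l++
l=5 r=8: min(14,20)*3=42 best=144, l++

l=6, r=8, best area=144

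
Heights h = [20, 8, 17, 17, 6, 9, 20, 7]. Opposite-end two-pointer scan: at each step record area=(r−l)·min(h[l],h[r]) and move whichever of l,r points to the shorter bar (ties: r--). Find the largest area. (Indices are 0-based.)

l=0 r=7: min(20,7)*7=49 best=49 *, r--
l=0 r=6: min(20,20)*6=120 best=120 *, r--
l=0 r=5: min(20,9)*5=45 best=120, r--
l=0 r=4: min(20,6)*4=24 best=120, r--
l=0 r=3: min(20,17)*3=51 best=120, r--
l=0 r=2: min(20,17)*2=34 best=120, r--
l=0 r=1: min(20,8)*1=8 best=120, r--

max area = 120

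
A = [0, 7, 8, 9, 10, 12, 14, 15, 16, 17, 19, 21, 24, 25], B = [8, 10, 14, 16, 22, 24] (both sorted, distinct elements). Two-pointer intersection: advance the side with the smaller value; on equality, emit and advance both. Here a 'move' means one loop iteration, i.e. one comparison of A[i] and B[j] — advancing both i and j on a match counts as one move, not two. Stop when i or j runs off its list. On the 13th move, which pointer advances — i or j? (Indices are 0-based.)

j

[i=0,j=0] 0<8 → i++
[i=1,j=0] 7<8 → i++
[i=2,j=0] 8==8 emit → i++,j++
[i=3,j=1] 9<10 → i++
[i=4,j=1] 10==10 emit → i++,j++
[i=5,j=2] 12<14 → i++
[i=6,j=2] 14==14 emit → i++,j++
[i=7,j=3] 15<16 → i++
[i=8,j=3] 16==16 emit → i++,j++
[i=9,j=4] 17<22 → i++
[i=10,j=4] 19<22 → i++
[i=11,j=4] 21<22 → i++
[i=12,j=4] 24>22 → j++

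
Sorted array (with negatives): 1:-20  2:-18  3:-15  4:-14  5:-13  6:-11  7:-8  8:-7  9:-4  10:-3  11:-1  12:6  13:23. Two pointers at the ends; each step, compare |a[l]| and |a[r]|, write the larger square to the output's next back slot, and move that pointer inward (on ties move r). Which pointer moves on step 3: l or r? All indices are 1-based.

l=1 r=13: |-20|<=|23| out[13]=529, r--
l=1 r=12: |-20|>|6| out[12]=400, l++
l=2 r=12: |-18|>|6| out[11]=324, l++

l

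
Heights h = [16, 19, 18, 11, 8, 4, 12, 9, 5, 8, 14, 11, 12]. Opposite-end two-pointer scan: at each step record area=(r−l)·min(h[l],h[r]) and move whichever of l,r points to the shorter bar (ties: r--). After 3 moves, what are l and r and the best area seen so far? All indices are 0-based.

l=0 r=12: min(16,12)*12=144 best=144 *, r--
l=0 r=11: min(16,11)*11=121 best=144, r--
l=0 r=10: min(16,14)*10=140 best=144, r--

l=0, r=9, best area=144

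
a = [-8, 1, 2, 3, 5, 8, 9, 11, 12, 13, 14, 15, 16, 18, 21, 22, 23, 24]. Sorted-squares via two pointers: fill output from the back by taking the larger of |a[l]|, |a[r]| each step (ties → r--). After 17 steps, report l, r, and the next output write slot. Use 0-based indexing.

l=1, r=1, next write slot=0

[0,17] |-8|<=|24| out[17]=576 → r--
[0,16] |-8|<=|23| out[16]=529 → r--
[0,15] |-8|<=|22| out[15]=484 → r--
[0,14] |-8|<=|21| out[14]=441 → r--
[0,13] |-8|<=|18| out[13]=324 → r--
[0,12] |-8|<=|16| out[12]=256 → r--
[0,11] |-8|<=|15| out[11]=225 → r--
[0,10] |-8|<=|14| out[10]=196 → r--
[0,9] |-8|<=|13| out[9]=169 → r--
[0,8] |-8|<=|12| out[8]=144 → r--
[0,7] |-8|<=|11| out[7]=121 → r--
[0,6] |-8|<=|9| out[6]=81 → r--
[0,5] |-8|<=|8| out[5]=64 → r--
[0,4] |-8|>|5| out[4]=64 → l++
[1,4] |1|<=|5| out[3]=25 → r--
[1,3] |1|<=|3| out[2]=9 → r--
[1,2] |1|<=|2| out[1]=4 → r--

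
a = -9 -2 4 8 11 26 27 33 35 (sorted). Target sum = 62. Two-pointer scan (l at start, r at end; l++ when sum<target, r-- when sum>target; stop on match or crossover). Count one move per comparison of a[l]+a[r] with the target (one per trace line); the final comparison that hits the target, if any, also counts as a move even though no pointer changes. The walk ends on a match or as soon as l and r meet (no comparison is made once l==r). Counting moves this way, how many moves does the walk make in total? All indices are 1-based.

7 moves

l=1 r=9: -9+35=26 <62, l++
l=2 r=9: -2+35=33 <62, l++
l=3 r=9: 4+35=39 <62, l++
l=4 r=9: 8+35=43 <62, l++
l=5 r=9: 11+35=46 <62, l++
l=6 r=9: 26+35=61 <62, l++
l=7 r=9: 27+35=62, found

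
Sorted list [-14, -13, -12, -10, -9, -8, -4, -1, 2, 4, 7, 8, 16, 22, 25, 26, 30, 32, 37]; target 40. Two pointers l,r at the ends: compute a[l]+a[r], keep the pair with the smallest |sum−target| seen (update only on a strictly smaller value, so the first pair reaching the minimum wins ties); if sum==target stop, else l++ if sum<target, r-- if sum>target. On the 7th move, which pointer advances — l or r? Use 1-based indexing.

l

l=1 r=19: -14+37=23 d=17 *, l++
l=2 r=19: -13+37=24 d=16 *, l++
l=3 r=19: -12+37=25 d=15 *, l++
l=4 r=19: -10+37=27 d=13 *, l++
l=5 r=19: -9+37=28 d=12 *, l++
l=6 r=19: -8+37=29 d=11 *, l++
l=7 r=19: -4+37=33 d=7 *, l++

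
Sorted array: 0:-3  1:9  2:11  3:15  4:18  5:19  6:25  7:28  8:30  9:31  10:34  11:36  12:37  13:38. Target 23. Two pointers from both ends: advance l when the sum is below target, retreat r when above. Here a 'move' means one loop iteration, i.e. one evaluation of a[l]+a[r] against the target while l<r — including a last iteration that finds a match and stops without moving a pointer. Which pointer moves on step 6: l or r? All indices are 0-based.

r

[0,13] -3+38=35 >23 → r--
[0,12] -3+37=34 >23 → r--
[0,11] -3+36=33 >23 → r--
[0,10] -3+34=31 >23 → r--
[0,9] -3+31=28 >23 → r--
[0,8] -3+30=27 >23 → r--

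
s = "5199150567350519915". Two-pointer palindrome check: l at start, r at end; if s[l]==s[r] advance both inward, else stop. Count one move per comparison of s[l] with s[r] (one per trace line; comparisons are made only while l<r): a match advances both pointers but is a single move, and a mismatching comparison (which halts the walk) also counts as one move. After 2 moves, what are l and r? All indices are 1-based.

l=3, r=17

[1,19] '5'=='5' → l++,r--
[2,18] '1'=='1' → l++,r--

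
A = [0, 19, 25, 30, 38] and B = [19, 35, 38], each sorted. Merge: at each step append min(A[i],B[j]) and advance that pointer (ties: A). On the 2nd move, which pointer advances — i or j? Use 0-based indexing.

[i=0,j=0] A[i]=0<=B[j]=19 take 0 → i++
[i=1,j=0] A[i]=19<=B[j]=19 take 19 → i++

i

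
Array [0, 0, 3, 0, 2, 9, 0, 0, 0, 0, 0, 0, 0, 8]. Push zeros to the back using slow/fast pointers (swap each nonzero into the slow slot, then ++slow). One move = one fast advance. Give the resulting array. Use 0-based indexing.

[3, 2, 9, 8, 0, 0, 0, 0, 0, 0, 0, 0, 0, 0]

slow=0 fast=0: a[fast]=0, fast++
slow=0 fast=1: a[fast]=0, fast++
slow=0 fast=2: a[fast]=3≠0 swap→a[0]=3, slow++,fast++
slow=1 fast=3: a[fast]=0, fast++
slow=1 fast=4: a[fast]=2≠0 swap→a[1]=2, slow++,fast++
slow=2 fast=5: a[fast]=9≠0 swap→a[2]=9, slow++,fast++
slow=3 fast=6: a[fast]=0, fast++
slow=3 fast=7: a[fast]=0, fast++
slow=3 fast=8: a[fast]=0, fast++
slow=3 fast=9: a[fast]=0, fast++
slow=3 fast=10: a[fast]=0, fast++
slow=3 fast=11: a[fast]=0, fast++
slow=3 fast=12: a[fast]=0, fast++
slow=3 fast=13: a[fast]=8≠0 swap→a[3]=8, slow++,fast++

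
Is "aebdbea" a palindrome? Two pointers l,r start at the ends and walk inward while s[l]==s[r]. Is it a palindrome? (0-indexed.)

palindrome

l=0 r=6: 'a'=='a', l++,r--
l=1 r=5: 'e'=='e', l++,r--
l=2 r=4: 'b'=='b', l++,r--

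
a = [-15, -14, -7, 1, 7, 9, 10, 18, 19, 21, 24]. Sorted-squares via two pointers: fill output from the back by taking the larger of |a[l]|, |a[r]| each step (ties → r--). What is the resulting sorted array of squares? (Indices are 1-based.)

l=1 r=11: |-15|<=|24| out[11]=576, r--
l=1 r=10: |-15|<=|21| out[10]=441, r--
l=1 r=9: |-15|<=|19| out[9]=361, r--
l=1 r=8: |-15|<=|18| out[8]=324, r--
l=1 r=7: |-15|>|10| out[7]=225, l++
l=2 r=7: |-14|>|10| out[6]=196, l++
l=3 r=7: |-7|<=|10| out[5]=100, r--
l=3 r=6: |-7|<=|9| out[4]=81, r--
l=3 r=5: |-7|<=|7| out[3]=49, r--
l=3 r=4: |-7|>|1| out[2]=49, l++
l=4 r=4: |1|<=|1| out[1]=1, r--

[1, 49, 49, 81, 100, 196, 225, 324, 361, 441, 576]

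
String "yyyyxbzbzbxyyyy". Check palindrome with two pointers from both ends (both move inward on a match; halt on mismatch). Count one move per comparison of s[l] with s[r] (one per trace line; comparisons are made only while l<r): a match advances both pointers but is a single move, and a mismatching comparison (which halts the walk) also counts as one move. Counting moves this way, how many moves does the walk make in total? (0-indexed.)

l=0 r=14: 'y'=='y', l++,r--
l=1 r=13: 'y'=='y', l++,r--
l=2 r=12: 'y'=='y', l++,r--
l=3 r=11: 'y'=='y', l++,r--
l=4 r=10: 'x'=='x', l++,r--
l=5 r=9: 'b'=='b', l++,r--
l=6 r=8: 'z'=='z', l++,r--

7 moves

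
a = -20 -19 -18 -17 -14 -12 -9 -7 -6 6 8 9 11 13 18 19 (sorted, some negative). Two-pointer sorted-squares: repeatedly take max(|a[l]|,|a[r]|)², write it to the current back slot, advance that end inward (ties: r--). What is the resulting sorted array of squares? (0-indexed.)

[36, 36, 49, 64, 81, 81, 121, 144, 169, 196, 289, 324, 324, 361, 361, 400]

[0,15] |-20|>|19| out[15]=400 → l++
[1,15] |-19|<=|19| out[14]=361 → r--
[1,14] |-19|>|18| out[13]=361 → l++
[2,14] |-18|<=|18| out[12]=324 → r--
[2,13] |-18|>|13| out[11]=324 → l++
[3,13] |-17|>|13| out[10]=289 → l++
[4,13] |-14|>|13| out[9]=196 → l++
[5,13] |-12|<=|13| out[8]=169 → r--
[5,12] |-12|>|11| out[7]=144 → l++
[6,12] |-9|<=|11| out[6]=121 → r--
[6,11] |-9|<=|9| out[5]=81 → r--
[6,10] |-9|>|8| out[4]=81 → l++
[7,10] |-7|<=|8| out[3]=64 → r--
[7,9] |-7|>|6| out[2]=49 → l++
[8,9] |-6|<=|6| out[1]=36 → r--
[8,8] |-6|<=|-6| out[0]=36 → r--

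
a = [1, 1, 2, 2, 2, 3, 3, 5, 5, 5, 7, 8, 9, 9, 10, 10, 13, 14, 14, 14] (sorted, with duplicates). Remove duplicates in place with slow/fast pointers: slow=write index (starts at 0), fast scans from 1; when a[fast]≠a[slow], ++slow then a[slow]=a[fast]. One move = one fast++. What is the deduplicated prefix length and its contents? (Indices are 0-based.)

length 10; prefix = [1, 2, 3, 5, 7, 8, 9, 10, 13, 14]

slow=0 fast=1: a[fast]=1=a[slow] dup, fast++
slow=0 fast=2: a[fast]=2≠a[slow]=1 write a[1]=2, slow++,fast++
slow=1 fast=3: a[fast]=2=a[slow] dup, fast++
slow=1 fast=4: a[fast]=2=a[slow] dup, fast++
slow=1 fast=5: a[fast]=3≠a[slow]=2 write a[2]=3, slow++,fast++
slow=2 fast=6: a[fast]=3=a[slow] dup, fast++
slow=2 fast=7: a[fast]=5≠a[slow]=3 write a[3]=5, slow++,fast++
slow=3 fast=8: a[fast]=5=a[slow] dup, fast++
slow=3 fast=9: a[fast]=5=a[slow] dup, fast++
slow=3 fast=10: a[fast]=7≠a[slow]=5 write a[4]=7, slow++,fast++
slow=4 fast=11: a[fast]=8≠a[slow]=7 write a[5]=8, slow++,fast++
slow=5 fast=12: a[fast]=9≠a[slow]=8 write a[6]=9, slow++,fast++
slow=6 fast=13: a[fast]=9=a[slow] dup, fast++
slow=6 fast=14: a[fast]=10≠a[slow]=9 write a[7]=10, slow++,fast++
slow=7 fast=15: a[fast]=10=a[slow] dup, fast++
slow=7 fast=16: a[fast]=13≠a[slow]=10 write a[8]=13, slow++,fast++
slow=8 fast=17: a[fast]=14≠a[slow]=13 write a[9]=14, slow++,fast++
slow=9 fast=18: a[fast]=14=a[slow] dup, fast++
slow=9 fast=19: a[fast]=14=a[slow] dup, fast++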